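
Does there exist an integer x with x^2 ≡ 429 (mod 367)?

(429/367)
  = (62/367)    [429 ≡ 62 mod 367]
  = (31/367)    [367 ≡ 7 mod 8 ⇒ (2/367) = +1]
  = -(367/31)    [QR: both ≡ 3 mod 4, sign flips]
  = -(26/31)    [367 ≡ 26 mod 31]
  = -(13/31)    [31 ≡ 7 mod 8 ⇒ (2/31) = +1]
  = -(31/13)    [QR: 13 ≡ 1 mod 4, sign kept]
  = -(5/13)    [31 ≡ 5 mod 13]
  = -(13/5)    [QR: 5 ≡ 1 mod 4, sign kept]
  = -(3/5)    [13 ≡ 3 mod 5]
  = -(5/3)    [QR: 5 ≡ 1 mod 4, sign kept]
  = -(2/3)    [5 ≡ 2 mod 3]
  = (1/3)    [3 ≡ 3 mod 8 ⇒ (2/3) = -1]
  = 1    [(1/3) = 1]
(429/367) = 1, and 367 is prime, so 429 is a quadratic residue mod 367.

yes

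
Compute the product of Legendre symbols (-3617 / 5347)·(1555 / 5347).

1

By multiplicativity, (-3617·1555 / 5347) = (-3617 / 5347)·(1555 / 5347).
First factor (-3617 / 5347):
Reduce the numerator: -3617 ≡ 1730 (mod 5347), so (-3617 / 5347) = (1730 / 5347).
Factor out 2: 1730 = 2·865. Since 5347 ≡ 3 (mod 8), (2 / 5347) = -1. Now have -(865 / 5347).
865 ≡ 1 (mod 4), so quadratic reciprocity gives (865 / 5347) = (5347 / 865). Reduce: 5347 ≡ 157 (mod 865). Now have -(157 / 865).
157 ≡ 1 (mod 4), so quadratic reciprocity gives (157 / 865) = (865 / 157). Reduce: 865 ≡ 80 (mod 157). Now have -(80 / 157).
Factor out 2: 80 = 2^4·5. Since 157 ≡ 5 (mod 8), (2 / 157) = -1, and (2 / 157)^4 = +1. Now have -(5 / 157).
5 ≡ 1 (mod 4), so quadratic reciprocity gives (5 / 157) = (157 / 5). Reduce: 157 ≡ 2 (mod 5). Now have -(2 / 5).
Factor out 2: 2 = 2. Since 5 ≡ 5 (mod 8), (2 / 5) = -1. Now have (1 / 5).
(1 / 5) = 1. Collecting the sign factors: 1.
Second factor (1555 / 5347):
Both 1555 ≡ 3 and 5347 ≡ 3 (mod 4), so reciprocity gives (1555 / 5347) = -(5347 / 1555). Reduce: 5347 ≡ 682 (mod 1555). Now have -(682 / 1555).
Factor out 2: 682 = 2·341. Since 1555 ≡ 3 (mod 8), (2 / 1555) = -1. Now have (341 / 1555).
341 ≡ 1 (mod 4), so quadratic reciprocity gives (341 / 1555) = (1555 / 341). Reduce: 1555 ≡ 191 (mod 341). Now have (191 / 341).
341 ≡ 1 (mod 4), so quadratic reciprocity gives (191 / 341) = (341 / 191). Reduce: 341 ≡ 150 (mod 191). Now have (150 / 191).
Factor out 2: 150 = 2·75. Since 191 ≡ 7 (mod 8), (2 / 191) = +1. Now have (75 / 191).
Both 75 ≡ 3 and 191 ≡ 3 (mod 4), so reciprocity gives (75 / 191) = -(191 / 75). Reduce: 191 ≡ 41 (mod 75). Now have -(41 / 75).
41 ≡ 1 (mod 4), so quadratic reciprocity gives (41 / 75) = (75 / 41). Reduce: 75 ≡ 34 (mod 41). Now have -(34 / 41).
Factor out 2: 34 = 2·17. Since 41 ≡ 1 (mod 8), (2 / 41) = +1. Now have -(17 / 41).
17 ≡ 1 (mod 4), so quadratic reciprocity gives (17 / 41) = (41 / 17). Reduce: 41 ≡ 7 (mod 17). Now have -(7 / 17).
17 ≡ 1 (mod 4), so quadratic reciprocity gives (7 / 17) = (17 / 7). Reduce: 17 ≡ 3 (mod 7). Now have -(3 / 7).
Both 3 ≡ 3 and 7 ≡ 3 (mod 4), so reciprocity gives (3 / 7) = -(7 / 3). Reduce: 7 ≡ 1 (mod 3). Now have (1 / 3).
(1 / 3) = 1. Collecting the sign factors: 1.
Product: (1)·(1) = 1.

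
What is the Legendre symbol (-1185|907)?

1

(-1185|907)
  = (629|907)    [-1185 ≡ 629 mod 907]
  = (907|629)    [QR: 629 ≡ 1 mod 4, sign kept]
  = (278|629)    [907 ≡ 278 mod 629]
  = -(139|629)    [629 ≡ 5 mod 8 ⇒ (2|629) = -1]
  = -(629|139)    [QR: 629 ≡ 1 mod 4, sign kept]
  = -(73|139)    [629 ≡ 73 mod 139]
  = -(139|73)    [QR: 73 ≡ 1 mod 4, sign kept]
  = -(66|73)    [139 ≡ 66 mod 73]
  = -(33|73)    [73 ≡ 1 mod 8 ⇒ (2|73) = +1]
  = -(73|33)    [QR: 33 ≡ 1 mod 4, sign kept]
  = -(7|33)    [73 ≡ 7 mod 33]
  = -(33|7)    [QR: 33 ≡ 1 mod 4, sign kept]
  = -(5|7)    [33 ≡ 5 mod 7]
  = -(7|5)    [QR: 5 ≡ 1 mod 4, sign kept]
  = -(2|5)    [7 ≡ 2 mod 5]
  = (1|5)    [5 ≡ 5 mod 8 ⇒ (2|5) = -1]
  = 1    [(1|5) = 1]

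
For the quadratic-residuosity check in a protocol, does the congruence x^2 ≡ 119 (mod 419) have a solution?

Both 119 ≡ 3 and 419 ≡ 3 (mod 4), so reciprocity gives (119/419) = -(419/119). Reduce: 419 ≡ 62 (mod 119). Now have -(62/119).
Factor out 2: 62 = 2·31. Since 119 ≡ 7 (mod 8), (2/119) = +1. Now have -(31/119).
Both 31 ≡ 3 and 119 ≡ 3 (mod 4), so reciprocity gives (31/119) = -(119/31). Reduce: 119 ≡ 26 (mod 31). Now have (26/31).
Factor out 2: 26 = 2·13. Since 31 ≡ 7 (mod 8), (2/31) = +1. Now have (13/31).
13 ≡ 1 (mod 4), so quadratic reciprocity gives (13/31) = (31/13). Reduce: 31 ≡ 5 (mod 13). Now have (5/13).
5 ≡ 1 (mod 4), so quadratic reciprocity gives (5/13) = (13/5). Reduce: 13 ≡ 3 (mod 5). Now have (3/5).
5 ≡ 1 (mod 4), so quadratic reciprocity gives (3/5) = (5/3). Reduce: 5 ≡ 2 (mod 3). Now have (2/3).
Factor out 2: 2 = 2. Since 3 ≡ 3 (mod 8), (2/3) = -1. Now have -(1/3).
(1/3) = 1. Collecting the sign factors: -1.
(119/419) = -1, and 419 is prime, so 119 is not a quadratic residue mod 419.

no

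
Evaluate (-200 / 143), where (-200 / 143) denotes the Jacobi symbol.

-1

(-200 / 143)
  = (86 / 143)    [-200 ≡ 86 mod 143]
  = (43 / 143)    [143 ≡ 7 mod 8 ⇒ (2 / 143) = +1]
  = -(143 / 43)    [QR: both ≡ 3 mod 4, sign flips]
  = -(14 / 43)    [143 ≡ 14 mod 43]
  = (7 / 43)    [43 ≡ 3 mod 8 ⇒ (2 / 43) = -1]
  = -(43 / 7)    [QR: both ≡ 3 mod 4, sign flips]
  = -(1 / 7)    [43 ≡ 1 mod 7]
  = -1    [(1 / 7) = 1]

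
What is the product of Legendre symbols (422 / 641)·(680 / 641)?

1

By multiplicativity, (422·680 / 641) = (422 / 641)·(680 / 641).
First factor (422 / 641):
Factor out 2: 422 = 2·211. Since 641 ≡ 1 (mod 8), (2 / 641) = +1. Now have (211 / 641).
641 ≡ 1 (mod 4), so quadratic reciprocity gives (211 / 641) = (641 / 211). Reduce: 641 ≡ 8 (mod 211). Now have (8 / 211).
Factor out 2: 8 = 2^3. Since 211 ≡ 3 (mod 8), (2 / 211) = -1, and (2 / 211)^3 = -1. Now have -(1 / 211).
(1 / 211) = 1. Collecting the sign factors: -1.
Second factor (680 / 641):
Reduce the numerator: 680 ≡ 39 (mod 641), so (680 / 641) = (39 / 641).
641 ≡ 1 (mod 4), so quadratic reciprocity gives (39 / 641) = (641 / 39). Reduce: 641 ≡ 17 (mod 39). Now have (17 / 39).
17 ≡ 1 (mod 4), so quadratic reciprocity gives (17 / 39) = (39 / 17). Reduce: 39 ≡ 5 (mod 17). Now have (5 / 17).
5 ≡ 1 (mod 4), so quadratic reciprocity gives (5 / 17) = (17 / 5). Reduce: 17 ≡ 2 (mod 5). Now have (2 / 5).
Factor out 2: 2 = 2. Since 5 ≡ 5 (mod 8), (2 / 5) = -1. Now have -(1 / 5).
(1 / 5) = 1. Collecting the sign factors: -1.
Product: (-1)·(-1) = 1.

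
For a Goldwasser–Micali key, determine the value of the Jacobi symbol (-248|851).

Reduce the numerator: -248 ≡ 603 (mod 851), so (-248|851) = (603|851).
Both 603 ≡ 3 and 851 ≡ 3 (mod 4), so reciprocity gives (603|851) = -(851|603). Reduce: 851 ≡ 248 (mod 603). Now have -(248|603).
Factor out 2: 248 = 2^3·31. Since 603 ≡ 3 (mod 8), (2|603) = -1, and (2|603)^3 = -1. Now have (31|603).
Both 31 ≡ 3 and 603 ≡ 3 (mod 4), so reciprocity gives (31|603) = -(603|31). Reduce: 603 ≡ 14 (mod 31). Now have -(14|31).
Factor out 2: 14 = 2·7. Since 31 ≡ 7 (mod 8), (2|31) = +1. Now have -(7|31).
Both 7 ≡ 3 and 31 ≡ 3 (mod 4), so reciprocity gives (7|31) = -(31|7). Reduce: 31 ≡ 3 (mod 7). Now have (3|7).
Both 3 ≡ 3 and 7 ≡ 3 (mod 4), so reciprocity gives (3|7) = -(7|3). Reduce: 7 ≡ 1 (mod 3). Now have -(1|3).
(1|3) = 1. Collecting the sign factors: -1.

-1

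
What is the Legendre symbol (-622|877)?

Reduce the numerator: -622 ≡ 255 (mod 877), so (-622|877) = (255|877).
877 ≡ 1 (mod 4), so quadratic reciprocity gives (255|877) = (877|255). Reduce: 877 ≡ 112 (mod 255). Now have (112|255).
Factor out 2: 112 = 2^4·7. Since 255 ≡ 7 (mod 8), (2|255) = +1, and (2|255)^4 = +1. Now have (7|255).
Both 7 ≡ 3 and 255 ≡ 3 (mod 4), so reciprocity gives (7|255) = -(255|7). Reduce: 255 ≡ 3 (mod 7). Now have -(3|7).
Both 3 ≡ 3 and 7 ≡ 3 (mod 4), so reciprocity gives (3|7) = -(7|3). Reduce: 7 ≡ 1 (mod 3). Now have (1|3).
(1|3) = 1. Collecting the sign factors: 1.

1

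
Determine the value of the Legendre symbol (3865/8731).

3865 ≡ 1 (mod 4), so quadratic reciprocity gives (3865/8731) = (8731/3865). Reduce: 8731 ≡ 1001 (mod 3865). Now have (1001/3865).
1001 ≡ 1 (mod 4), so quadratic reciprocity gives (1001/3865) = (3865/1001). Reduce: 3865 ≡ 862 (mod 1001). Now have (862/1001).
Factor out 2: 862 = 2·431. Since 1001 ≡ 1 (mod 8), (2/1001) = +1. Now have (431/1001).
1001 ≡ 1 (mod 4), so quadratic reciprocity gives (431/1001) = (1001/431). Reduce: 1001 ≡ 139 (mod 431). Now have (139/431).
Both 139 ≡ 3 and 431 ≡ 3 (mod 4), so reciprocity gives (139/431) = -(431/139). Reduce: 431 ≡ 14 (mod 139). Now have -(14/139).
Factor out 2: 14 = 2·7. Since 139 ≡ 3 (mod 8), (2/139) = -1. Now have (7/139).
Both 7 ≡ 3 and 139 ≡ 3 (mod 4), so reciprocity gives (7/139) = -(139/7). Reduce: 139 ≡ 6 (mod 7). Now have -(6/7).
Factor out 2: 6 = 2·3. Since 7 ≡ 7 (mod 8), (2/7) = +1. Now have -(3/7).
Both 3 ≡ 3 and 7 ≡ 3 (mod 4), so reciprocity gives (3/7) = -(7/3). Reduce: 7 ≡ 1 (mod 3). Now have (1/3).
(1/3) = 1. Collecting the sign factors: 1.

1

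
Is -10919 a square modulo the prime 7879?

no

(-10919/7879)
  = -(10919/7879)    [7879 ≡ 3 mod 4 ⇒ (-1/7879) = -1]
  = -(3040/7879)    [10919 ≡ 3040 mod 7879]
  = -(95/7879)    [7879 ≡ 7 mod 8 ⇒ (2/7879)^5 = +1]
  = (7879/95)    [QR: both ≡ 3 mod 4, sign flips]
  = (89/95)    [7879 ≡ 89 mod 95]
  = (95/89)    [QR: 89 ≡ 1 mod 4, sign kept]
  = (6/89)    [95 ≡ 6 mod 89]
  = (3/89)    [89 ≡ 1 mod 8 ⇒ (2/89) = +1]
  = (89/3)    [QR: 89 ≡ 1 mod 4, sign kept]
  = (2/3)    [89 ≡ 2 mod 3]
  = -(1/3)    [3 ≡ 3 mod 8 ⇒ (2/3) = -1]
  = -1    [(1/3) = 1]
The Legendre symbol is -1, so x^2 ≡ -10919 (mod 7879) has no solution.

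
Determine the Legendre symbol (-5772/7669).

Reduce the numerator: -5772 ≡ 1897 (mod 7669), so (-5772/7669) = (1897/7669).
1897 ≡ 1 (mod 4), so quadratic reciprocity gives (1897/7669) = (7669/1897). Reduce: 7669 ≡ 81 (mod 1897). Now have (81/1897).
81 ≡ 1 (mod 4), so quadratic reciprocity gives (81/1897) = (1897/81). Reduce: 1897 ≡ 34 (mod 81). Now have (34/81).
Factor out 2: 34 = 2·17. Since 81 ≡ 1 (mod 8), (2/81) = +1. Now have (17/81).
17 ≡ 1 (mod 4), so quadratic reciprocity gives (17/81) = (81/17). Reduce: 81 ≡ 13 (mod 17). Now have (13/17).
13 ≡ 1 (mod 4), so quadratic reciprocity gives (13/17) = (17/13). Reduce: 17 ≡ 4 (mod 13). Now have (4/13).
Factor out 2: 4 = 2^2. Since 13 ≡ 5 (mod 8), (2/13) = -1, and (2/13)^2 = +1. Now have (1/13).
(1/13) = 1. Collecting the sign factors: 1.

1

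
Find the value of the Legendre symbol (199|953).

1

(199|953)
  = (953|199)    [QR: 953 ≡ 1 mod 4, sign kept]
  = (157|199)    [953 ≡ 157 mod 199]
  = (199|157)    [QR: 157 ≡ 1 mod 4, sign kept]
  = (42|157)    [199 ≡ 42 mod 157]
  = -(21|157)    [157 ≡ 5 mod 8 ⇒ (2|157) = -1]
  = -(157|21)    [QR: 21 ≡ 1 mod 4, sign kept]
  = -(10|21)    [157 ≡ 10 mod 21]
  = (5|21)    [21 ≡ 5 mod 8 ⇒ (2|21) = -1]
  = (21|5)    [QR: 5 ≡ 1 mod 4, sign kept]
  = (1|5)    [21 ≡ 1 mod 5]
  = 1    [(1|5) = 1]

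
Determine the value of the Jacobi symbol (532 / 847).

(532 / 847)
  = (133 / 847)    [847 ≡ 7 mod 8 ⇒ (2 / 847)^2 = +1]
  = (847 / 133)    [QR: 133 ≡ 1 mod 4, sign kept]
  = (49 / 133)    [847 ≡ 49 mod 133]
  = (133 / 49)    [QR: 49 ≡ 1 mod 4, sign kept]
  = (35 / 49)    [133 ≡ 35 mod 49]
  = (49 / 35)    [QR: 49 ≡ 1 mod 4, sign kept]
  = (14 / 35)    [49 ≡ 14 mod 35]
  = -(7 / 35)    [35 ≡ 3 mod 8 ⇒ (2 / 35) = -1]
  = (35 / 7)    [QR: both ≡ 3 mod 4, sign flips]
  = (0 / 7)    [35 ≡ 0 mod 7]
  = 0    [numerator 0, gcd > 1]

0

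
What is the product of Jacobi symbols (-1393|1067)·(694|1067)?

-1

By multiplicativity, (-1393·694|1067) = (-1393|1067)·(694|1067).
First factor (-1393|1067):
Pull out -1: (-1393|1067) = (-1|1067)·(1393|1067). Since 1067 ≡ 3 (mod 4), (-1|1067) = -1. Now have -(1393|1067).
Reduce the numerator: 1393 ≡ 326 (mod 1067), so (1393|1067) = (326|1067).
Factor out 2: 326 = 2·163. Since 1067 ≡ 3 (mod 8), (2|1067) = -1. Now have (163|1067).
Both 163 ≡ 3 and 1067 ≡ 3 (mod 4), so reciprocity gives (163|1067) = -(1067|163). Reduce: 1067 ≡ 89 (mod 163). Now have -(89|163).
89 ≡ 1 (mod 4), so quadratic reciprocity gives (89|163) = (163|89). Reduce: 163 ≡ 74 (mod 89). Now have -(74|89).
Factor out 2: 74 = 2·37. Since 89 ≡ 1 (mod 8), (2|89) = +1. Now have -(37|89).
37 ≡ 1 (mod 4), so quadratic reciprocity gives (37|89) = (89|37). Reduce: 89 ≡ 15 (mod 37). Now have -(15|37).
37 ≡ 1 (mod 4), so quadratic reciprocity gives (15|37) = (37|15). Reduce: 37 ≡ 7 (mod 15). Now have -(7|15).
Both 7 ≡ 3 and 15 ≡ 3 (mod 4), so reciprocity gives (7|15) = -(15|7). Reduce: 15 ≡ 1 (mod 7). Now have (1|7).
(1|7) = 1. Collecting the sign factors: 1.
Second factor (694|1067):
Factor out 2: 694 = 2·347. Since 1067 ≡ 3 (mod 8), (2|1067) = -1. Now have -(347|1067).
Both 347 ≡ 3 and 1067 ≡ 3 (mod 4), so reciprocity gives (347|1067) = -(1067|347). Reduce: 1067 ≡ 26 (mod 347). Now have (26|347).
Factor out 2: 26 = 2·13. Since 347 ≡ 3 (mod 8), (2|347) = -1. Now have -(13|347).
13 ≡ 1 (mod 4), so quadratic reciprocity gives (13|347) = (347|13). Reduce: 347 ≡ 9 (mod 13). Now have -(9|13).
9 ≡ 1 (mod 4), so quadratic reciprocity gives (9|13) = (13|9). Reduce: 13 ≡ 4 (mod 9). Now have -(4|9).
Factor out 2: 4 = 2^2. Since 9 ≡ 1 (mod 8), (2|9) = +1, and (2|9)^2 = +1. Now have -(1|9).
(1|9) = 1. Collecting the sign factors: -1.
Product: (1)·(-1) = -1.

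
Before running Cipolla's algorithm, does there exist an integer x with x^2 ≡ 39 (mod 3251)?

yes

Both 39 ≡ 3 and 3251 ≡ 3 (mod 4), so reciprocity gives (39/3251) = -(3251/39). Reduce: 3251 ≡ 14 (mod 39). Now have -(14/39).
Factor out 2: 14 = 2·7. Since 39 ≡ 7 (mod 8), (2/39) = +1. Now have -(7/39).
Both 7 ≡ 3 and 39 ≡ 3 (mod 4), so reciprocity gives (7/39) = -(39/7). Reduce: 39 ≡ 4 (mod 7). Now have (4/7).
Factor out 2: 4 = 2^2. Since 7 ≡ 7 (mod 8), (2/7) = +1, and (2/7)^2 = +1. Now have (1/7).
(1/7) = 1. Collecting the sign factors: 1.
(39/3251) = 1, and 3251 is prime, so 39 is a quadratic residue mod 3251.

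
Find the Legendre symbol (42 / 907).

-1

(42 / 907)
  = -(21 / 907)    [907 ≡ 3 mod 8 ⇒ (2 / 907) = -1]
  = -(907 / 21)    [QR: 21 ≡ 1 mod 4, sign kept]
  = -(4 / 21)    [907 ≡ 4 mod 21]
  = -(1 / 21)    [21 ≡ 5 mod 8 ⇒ (2 / 21)^2 = +1]
  = -1    [(1 / 21) = 1]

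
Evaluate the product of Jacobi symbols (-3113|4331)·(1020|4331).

By multiplicativity, (-3113·1020|4331) = (-3113|4331)·(1020|4331).
First factor (-3113|4331):
(-3113|4331)
  = -(3113|4331)    [4331 ≡ 3 mod 4 ⇒ (-1|4331) = -1]
  = -(4331|3113)    [QR: 3113 ≡ 1 mod 4, sign kept]
  = -(1218|3113)    [4331 ≡ 1218 mod 3113]
  = -(609|3113)    [3113 ≡ 1 mod 8 ⇒ (2|3113) = +1]
  = -(3113|609)    [QR: 609 ≡ 1 mod 4, sign kept]
  = -(68|609)    [3113 ≡ 68 mod 609]
  = -(17|609)    [609 ≡ 1 mod 8 ⇒ (2|609)^2 = +1]
  = -(609|17)    [QR: 17 ≡ 1 mod 4, sign kept]
  = -(14|17)    [609 ≡ 14 mod 17]
  = -(7|17)    [17 ≡ 1 mod 8 ⇒ (2|17) = +1]
  = -(17|7)    [QR: 17 ≡ 1 mod 4, sign kept]
  = -(3|7)    [17 ≡ 3 mod 7]
  = (7|3)    [QR: both ≡ 3 mod 4, sign flips]
  = (1|3)    [7 ≡ 1 mod 3]
  = 1    [(1|3) = 1]
Second factor (1020|4331):
(1020|4331)
  = (255|4331)    [4331 ≡ 3 mod 8 ⇒ (2|4331)^2 = +1]
  = -(4331|255)    [QR: both ≡ 3 mod 4, sign flips]
  = -(251|255)    [4331 ≡ 251 mod 255]
  = (255|251)    [QR: both ≡ 3 mod 4, sign flips]
  = (4|251)    [255 ≡ 4 mod 251]
  = (1|251)    [251 ≡ 3 mod 8 ⇒ (2|251)^2 = +1]
  = 1    [(1|251) = 1]
Product: (1)·(1) = 1.

1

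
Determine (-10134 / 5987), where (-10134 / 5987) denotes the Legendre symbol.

-1

(-10134 / 5987)
  = (1840 / 5987)    [-10134 ≡ 1840 mod 5987]
  = (115 / 5987)    [5987 ≡ 3 mod 8 ⇒ (2 / 5987)^4 = +1]
  = -(5987 / 115)    [QR: both ≡ 3 mod 4, sign flips]
  = -(7 / 115)    [5987 ≡ 7 mod 115]
  = (115 / 7)    [QR: both ≡ 3 mod 4, sign flips]
  = (3 / 7)    [115 ≡ 3 mod 7]
  = -(7 / 3)    [QR: both ≡ 3 mod 4, sign flips]
  = -(1 / 3)    [7 ≡ 1 mod 3]
  = -1    [(1 / 3) = 1]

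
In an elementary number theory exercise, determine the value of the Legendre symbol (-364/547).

(-364/547)
  = (183/547)    [-364 ≡ 183 mod 547]
  = -(547/183)    [QR: both ≡ 3 mod 4, sign flips]
  = -(181/183)    [547 ≡ 181 mod 183]
  = -(183/181)    [QR: 181 ≡ 1 mod 4, sign kept]
  = -(2/181)    [183 ≡ 2 mod 181]
  = (1/181)    [181 ≡ 5 mod 8 ⇒ (2/181) = -1]
  = 1    [(1/181) = 1]

1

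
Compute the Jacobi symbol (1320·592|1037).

By multiplicativity, (1320·592|1037) = (1320|1037)·(592|1037).
First factor (1320|1037):
Reduce the numerator: 1320 ≡ 283 (mod 1037), so (1320|1037) = (283|1037).
1037 ≡ 1 (mod 4), so quadratic reciprocity gives (283|1037) = (1037|283). Reduce: 1037 ≡ 188 (mod 283). Now have (188|283).
Factor out 2: 188 = 2^2·47. Since 283 ≡ 3 (mod 8), (2|283) = -1, and (2|283)^2 = +1. Now have (47|283).
Both 47 ≡ 3 and 283 ≡ 3 (mod 4), so reciprocity gives (47|283) = -(283|47). Reduce: 283 ≡ 1 (mod 47). Now have -(1|47).
(1|47) = 1. Collecting the sign factors: -1.
Second factor (592|1037):
Factor out 2: 592 = 2^4·37. Since 1037 ≡ 5 (mod 8), (2|1037) = -1, and (2|1037)^4 = +1. Now have (37|1037).
37 ≡ 1 (mod 4), so quadratic reciprocity gives (37|1037) = (1037|37). Reduce: 1037 ≡ 1 (mod 37). Now have (1|37).
(1|37) = 1. Collecting the sign factors: 1.
Product: (-1)·(1) = -1.

-1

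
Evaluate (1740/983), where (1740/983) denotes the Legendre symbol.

Reduce the numerator: 1740 ≡ 757 (mod 983), so (1740/983) = (757/983).
757 ≡ 1 (mod 4), so quadratic reciprocity gives (757/983) = (983/757). Reduce: 983 ≡ 226 (mod 757). Now have (226/757).
Factor out 2: 226 = 2·113. Since 757 ≡ 5 (mod 8), (2/757) = -1. Now have -(113/757).
113 ≡ 1 (mod 4), so quadratic reciprocity gives (113/757) = (757/113). Reduce: 757 ≡ 79 (mod 113). Now have -(79/113).
113 ≡ 1 (mod 4), so quadratic reciprocity gives (79/113) = (113/79). Reduce: 113 ≡ 34 (mod 79). Now have -(34/79).
Factor out 2: 34 = 2·17. Since 79 ≡ 7 (mod 8), (2/79) = +1. Now have -(17/79).
17 ≡ 1 (mod 4), so quadratic reciprocity gives (17/79) = (79/17). Reduce: 79 ≡ 11 (mod 17). Now have -(11/17).
17 ≡ 1 (mod 4), so quadratic reciprocity gives (11/17) = (17/11). Reduce: 17 ≡ 6 (mod 11). Now have -(6/11).
Factor out 2: 6 = 2·3. Since 11 ≡ 3 (mod 8), (2/11) = -1. Now have (3/11).
Both 3 ≡ 3 and 11 ≡ 3 (mod 4), so reciprocity gives (3/11) = -(11/3). Reduce: 11 ≡ 2 (mod 3). Now have -(2/3).
Factor out 2: 2 = 2. Since 3 ≡ 3 (mod 8), (2/3) = -1. Now have (1/3).
(1/3) = 1. Collecting the sign factors: 1.

1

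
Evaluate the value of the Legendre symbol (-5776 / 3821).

(-5776 / 3821)
  = (5776 / 3821)    [3821 ≡ 1 mod 4 ⇒ (-1 / 3821) = +1]
  = (1955 / 3821)    [5776 ≡ 1955 mod 3821]
  = (3821 / 1955)    [QR: 3821 ≡ 1 mod 4, sign kept]
  = (1866 / 1955)    [3821 ≡ 1866 mod 1955]
  = -(933 / 1955)    [1955 ≡ 3 mod 8 ⇒ (2 / 1955) = -1]
  = -(1955 / 933)    [QR: 933 ≡ 1 mod 4, sign kept]
  = -(89 / 933)    [1955 ≡ 89 mod 933]
  = -(933 / 89)    [QR: 89 ≡ 1 mod 4, sign kept]
  = -(43 / 89)    [933 ≡ 43 mod 89]
  = -(89 / 43)    [QR: 89 ≡ 1 mod 4, sign kept]
  = -(3 / 43)    [89 ≡ 3 mod 43]
  = (43 / 3)    [QR: both ≡ 3 mod 4, sign flips]
  = (1 / 3)    [43 ≡ 1 mod 3]
  = 1    [(1 / 3) = 1]

1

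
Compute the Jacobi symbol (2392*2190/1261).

By multiplicativity, (2392·2190/1261) = (2392/1261)·(2190/1261).
First factor (2392/1261):
(2392/1261)
  = (1131/1261)    [2392 ≡ 1131 mod 1261]
  = (1261/1131)    [QR: 1261 ≡ 1 mod 4, sign kept]
  = (130/1131)    [1261 ≡ 130 mod 1131]
  = -(65/1131)    [1131 ≡ 3 mod 8 ⇒ (2/1131) = -1]
  = -(1131/65)    [QR: 65 ≡ 1 mod 4, sign kept]
  = -(26/65)    [1131 ≡ 26 mod 65]
  = -(13/65)    [65 ≡ 1 mod 8 ⇒ (2/65) = +1]
  = -(65/13)    [QR: 13 ≡ 1 mod 4, sign kept]
  = -(0/13)    [65 ≡ 0 mod 13]
  = 0    [numerator 0, gcd > 1]
Second factor (2190/1261):
(2190/1261)
  = (929/1261)    [2190 ≡ 929 mod 1261]
  = (1261/929)    [QR: 929 ≡ 1 mod 4, sign kept]
  = (332/929)    [1261 ≡ 332 mod 929]
  = (83/929)    [929 ≡ 1 mod 8 ⇒ (2/929)^2 = +1]
  = (929/83)    [QR: 929 ≡ 1 mod 4, sign kept]
  = (16/83)    [929 ≡ 16 mod 83]
  = (1/83)    [83 ≡ 3 mod 8 ⇒ (2/83)^4 = +1]
  = 1    [(1/83) = 1]
Product: (0)·(1) = 0.

0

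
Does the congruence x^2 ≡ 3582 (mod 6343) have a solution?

yes

(3582/6343)
  = (1791/6343)    [6343 ≡ 7 mod 8 ⇒ (2/6343) = +1]
  = -(6343/1791)    [QR: both ≡ 3 mod 4, sign flips]
  = -(970/1791)    [6343 ≡ 970 mod 1791]
  = -(485/1791)    [1791 ≡ 7 mod 8 ⇒ (2/1791) = +1]
  = -(1791/485)    [QR: 485 ≡ 1 mod 4, sign kept]
  = -(336/485)    [1791 ≡ 336 mod 485]
  = -(21/485)    [485 ≡ 5 mod 8 ⇒ (2/485)^4 = +1]
  = -(485/21)    [QR: 21 ≡ 1 mod 4, sign kept]
  = -(2/21)    [485 ≡ 2 mod 21]
  = (1/21)    [21 ≡ 5 mod 8 ⇒ (2/21) = -1]
  = 1    [(1/21) = 1]
The Legendre symbol is 1, so x^2 ≡ 3582 (mod 6343) has solution.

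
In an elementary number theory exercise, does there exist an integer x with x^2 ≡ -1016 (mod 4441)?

no

(-1016/4441)
  = (1016/4441)    [4441 ≡ 1 mod 4 ⇒ (-1/4441) = +1]
  = (127/4441)    [4441 ≡ 1 mod 8 ⇒ (2/4441)^3 = +1]
  = (4441/127)    [QR: 4441 ≡ 1 mod 4, sign kept]
  = (123/127)    [4441 ≡ 123 mod 127]
  = -(127/123)    [QR: both ≡ 3 mod 4, sign flips]
  = -(4/123)    [127 ≡ 4 mod 123]
  = -(1/123)    [123 ≡ 3 mod 8 ⇒ (2/123)^2 = +1]
  = -1    [(1/123) = 1]
(-1016/4441) = -1, and 4441 is prime, so -1016 is not a quadratic residue mod 4441.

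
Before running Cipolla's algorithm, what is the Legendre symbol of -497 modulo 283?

-1

(-497/283)
  = -(497/283)    [283 ≡ 3 mod 4 ⇒ (-1/283) = -1]
  = -(214/283)    [497 ≡ 214 mod 283]
  = (107/283)    [283 ≡ 3 mod 8 ⇒ (2/283) = -1]
  = -(283/107)    [QR: both ≡ 3 mod 4, sign flips]
  = -(69/107)    [283 ≡ 69 mod 107]
  = -(107/69)    [QR: 69 ≡ 1 mod 4, sign kept]
  = -(38/69)    [107 ≡ 38 mod 69]
  = (19/69)    [69 ≡ 5 mod 8 ⇒ (2/69) = -1]
  = (69/19)    [QR: 69 ≡ 1 mod 4, sign kept]
  = (12/19)    [69 ≡ 12 mod 19]
  = (3/19)    [19 ≡ 3 mod 8 ⇒ (2/19)^2 = +1]
  = -(19/3)    [QR: both ≡ 3 mod 4, sign flips]
  = -(1/3)    [19 ≡ 1 mod 3]
  = -1    [(1/3) = 1]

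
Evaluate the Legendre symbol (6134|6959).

Factor out 2: 6134 = 2·3067. Since 6959 ≡ 7 (mod 8), (2|6959) = +1. Now have (3067|6959).
Both 3067 ≡ 3 and 6959 ≡ 3 (mod 4), so reciprocity gives (3067|6959) = -(6959|3067). Reduce: 6959 ≡ 825 (mod 3067). Now have -(825|3067).
825 ≡ 1 (mod 4), so quadratic reciprocity gives (825|3067) = (3067|825). Reduce: 3067 ≡ 592 (mod 825). Now have -(592|825).
Factor out 2: 592 = 2^4·37. Since 825 ≡ 1 (mod 8), (2|825) = +1, and (2|825)^4 = +1. Now have -(37|825).
37 ≡ 1 (mod 4), so quadratic reciprocity gives (37|825) = (825|37). Reduce: 825 ≡ 11 (mod 37). Now have -(11|37).
37 ≡ 1 (mod 4), so quadratic reciprocity gives (11|37) = (37|11). Reduce: 37 ≡ 4 (mod 11). Now have -(4|11).
Factor out 2: 4 = 2^2. Since 11 ≡ 3 (mod 8), (2|11) = -1, and (2|11)^2 = +1. Now have -(1|11).
(1|11) = 1. Collecting the sign factors: -1.

-1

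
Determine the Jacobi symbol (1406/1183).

Reduce the numerator: 1406 ≡ 223 (mod 1183), so (1406/1183) = (223/1183).
Both 223 ≡ 3 and 1183 ≡ 3 (mod 4), so reciprocity gives (223/1183) = -(1183/223). Reduce: 1183 ≡ 68 (mod 223). Now have -(68/223).
Factor out 2: 68 = 2^2·17. Since 223 ≡ 7 (mod 8), (2/223) = +1, and (2/223)^2 = +1. Now have -(17/223).
17 ≡ 1 (mod 4), so quadratic reciprocity gives (17/223) = (223/17). Reduce: 223 ≡ 2 (mod 17). Now have -(2/17).
Factor out 2: 2 = 2. Since 17 ≡ 1 (mod 8), (2/17) = +1. Now have -(1/17).
(1/17) = 1. Collecting the sign factors: -1.

-1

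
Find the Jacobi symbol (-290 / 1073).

0

Reduce the numerator: -290 ≡ 783 (mod 1073), so (-290 / 1073) = (783 / 1073).
1073 ≡ 1 (mod 4), so quadratic reciprocity gives (783 / 1073) = (1073 / 783). Reduce: 1073 ≡ 290 (mod 783). Now have (290 / 783).
Factor out 2: 290 = 2·145. Since 783 ≡ 7 (mod 8), (2 / 783) = +1. Now have (145 / 783).
145 ≡ 1 (mod 4), so quadratic reciprocity gives (145 / 783) = (783 / 145). Reduce: 783 ≡ 58 (mod 145). Now have (58 / 145).
Factor out 2: 58 = 2·29. Since 145 ≡ 1 (mod 8), (2 / 145) = +1. Now have (29 / 145).
29 ≡ 1 (mod 4), so quadratic reciprocity gives (29 / 145) = (145 / 29). Reduce: 145 ≡ 0 (mod 29). Now have (0 / 29).
The numerator is now 0 with denominator 29 > 1: the symbol is 0.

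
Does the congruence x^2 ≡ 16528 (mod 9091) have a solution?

Reduce the numerator: 16528 ≡ 7437 (mod 9091), so (16528|9091) = (7437|9091).
7437 ≡ 1 (mod 4), so quadratic reciprocity gives (7437|9091) = (9091|7437). Reduce: 9091 ≡ 1654 (mod 7437). Now have (1654|7437).
Factor out 2: 1654 = 2·827. Since 7437 ≡ 5 (mod 8), (2|7437) = -1. Now have -(827|7437).
7437 ≡ 1 (mod 4), so quadratic reciprocity gives (827|7437) = (7437|827). Reduce: 7437 ≡ 821 (mod 827). Now have -(821|827).
821 ≡ 1 (mod 4), so quadratic reciprocity gives (821|827) = (827|821). Reduce: 827 ≡ 6 (mod 821). Now have -(6|821).
Factor out 2: 6 = 2·3. Since 821 ≡ 5 (mod 8), (2|821) = -1. Now have (3|821).
821 ≡ 1 (mod 4), so quadratic reciprocity gives (3|821) = (821|3). Reduce: 821 ≡ 2 (mod 3). Now have (2|3).
Factor out 2: 2 = 2. Since 3 ≡ 3 (mod 8), (2|3) = -1. Now have -(1|3).
(1|3) = 1. Collecting the sign factors: -1.
The Legendre symbol is -1, so x^2 ≡ 16528 (mod 9091) has no solution.

no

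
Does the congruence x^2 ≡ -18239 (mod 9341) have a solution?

yes

Pull out -1: (-18239/9341) = (-1/9341)·(18239/9341). Since 9341 ≡ 1 (mod 4), (-1/9341) = +1. Now have (18239/9341).
Reduce the numerator: 18239 ≡ 8898 (mod 9341), so (18239/9341) = (8898/9341).
Factor out 2: 8898 = 2·4449. Since 9341 ≡ 5 (mod 8), (2/9341) = -1. Now have -(4449/9341).
4449 ≡ 1 (mod 4), so quadratic reciprocity gives (4449/9341) = (9341/4449). Reduce: 9341 ≡ 443 (mod 4449). Now have -(443/4449).
4449 ≡ 1 (mod 4), so quadratic reciprocity gives (443/4449) = (4449/443). Reduce: 4449 ≡ 19 (mod 443). Now have -(19/443).
Both 19 ≡ 3 and 443 ≡ 3 (mod 4), so reciprocity gives (19/443) = -(443/19). Reduce: 443 ≡ 6 (mod 19). Now have (6/19).
Factor out 2: 6 = 2·3. Since 19 ≡ 3 (mod 8), (2/19) = -1. Now have -(3/19).
Both 3 ≡ 3 and 19 ≡ 3 (mod 4), so reciprocity gives (3/19) = -(19/3). Reduce: 19 ≡ 1 (mod 3). Now have (1/3).
(1/3) = 1. Collecting the sign factors: 1.
The Legendre symbol is 1, so x^2 ≡ -18239 (mod 9341) has solution.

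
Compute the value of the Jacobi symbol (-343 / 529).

1

(-343 / 529)
  = (186 / 529)    [-343 ≡ 186 mod 529]
  = (93 / 529)    [529 ≡ 1 mod 8 ⇒ (2 / 529) = +1]
  = (529 / 93)    [QR: 93 ≡ 1 mod 4, sign kept]
  = (64 / 93)    [529 ≡ 64 mod 93]
  = (1 / 93)    [93 ≡ 5 mod 8 ⇒ (2 / 93)^6 = +1]
  = 1    [(1 / 93) = 1]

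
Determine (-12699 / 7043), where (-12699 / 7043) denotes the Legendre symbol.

1

(-12699 / 7043)
  = -(12699 / 7043)    [7043 ≡ 3 mod 4 ⇒ (-1 / 7043) = -1]
  = -(5656 / 7043)    [12699 ≡ 5656 mod 7043]
  = (707 / 7043)    [7043 ≡ 3 mod 8 ⇒ (2 / 7043)^3 = -1]
  = -(7043 / 707)    [QR: both ≡ 3 mod 4, sign flips]
  = -(680 / 707)    [7043 ≡ 680 mod 707]
  = (85 / 707)    [707 ≡ 3 mod 8 ⇒ (2 / 707)^3 = -1]
  = (707 / 85)    [QR: 85 ≡ 1 mod 4, sign kept]
  = (27 / 85)    [707 ≡ 27 mod 85]
  = (85 / 27)    [QR: 85 ≡ 1 mod 4, sign kept]
  = (4 / 27)    [85 ≡ 4 mod 27]
  = (1 / 27)    [27 ≡ 3 mod 8 ⇒ (2 / 27)^2 = +1]
  = 1    [(1 / 27) = 1]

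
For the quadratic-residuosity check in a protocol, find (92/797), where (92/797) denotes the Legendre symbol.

Factor out 2: 92 = 2^2·23. Since 797 ≡ 5 (mod 8), (2/797) = -1, and (2/797)^2 = +1. Now have (23/797).
797 ≡ 1 (mod 4), so quadratic reciprocity gives (23/797) = (797/23). Reduce: 797 ≡ 15 (mod 23). Now have (15/23).
Both 15 ≡ 3 and 23 ≡ 3 (mod 4), so reciprocity gives (15/23) = -(23/15). Reduce: 23 ≡ 8 (mod 15). Now have -(8/15).
Factor out 2: 8 = 2^3. Since 15 ≡ 7 (mod 8), (2/15) = +1, and (2/15)^3 = +1. Now have -(1/15).
(1/15) = 1. Collecting the sign factors: -1.

-1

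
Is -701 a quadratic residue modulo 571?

(-701/571)
  = -(701/571)    [571 ≡ 3 mod 4 ⇒ (-1/571) = -1]
  = -(130/571)    [701 ≡ 130 mod 571]
  = (65/571)    [571 ≡ 3 mod 8 ⇒ (2/571) = -1]
  = (571/65)    [QR: 65 ≡ 1 mod 4, sign kept]
  = (51/65)    [571 ≡ 51 mod 65]
  = (65/51)    [QR: 65 ≡ 1 mod 4, sign kept]
  = (14/51)    [65 ≡ 14 mod 51]
  = -(7/51)    [51 ≡ 3 mod 8 ⇒ (2/51) = -1]
  = (51/7)    [QR: both ≡ 3 mod 4, sign flips]
  = (2/7)    [51 ≡ 2 mod 7]
  = (1/7)    [7 ≡ 7 mod 8 ⇒ (2/7) = +1]
  = 1    [(1/7) = 1]
(-701/571) = 1, and 571 is prime, so -701 is a quadratic residue mod 571.

yes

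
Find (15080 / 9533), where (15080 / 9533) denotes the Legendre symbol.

Reduce the numerator: 15080 ≡ 5547 (mod 9533), so (15080 / 9533) = (5547 / 9533).
9533 ≡ 1 (mod 4), so quadratic reciprocity gives (5547 / 9533) = (9533 / 5547). Reduce: 9533 ≡ 3986 (mod 5547). Now have (3986 / 5547).
Factor out 2: 3986 = 2·1993. Since 5547 ≡ 3 (mod 8), (2 / 5547) = -1. Now have -(1993 / 5547).
1993 ≡ 1 (mod 4), so quadratic reciprocity gives (1993 / 5547) = (5547 / 1993). Reduce: 5547 ≡ 1561 (mod 1993). Now have -(1561 / 1993).
1561 ≡ 1 (mod 4), so quadratic reciprocity gives (1561 / 1993) = (1993 / 1561). Reduce: 1993 ≡ 432 (mod 1561). Now have -(432 / 1561).
Factor out 2: 432 = 2^4·27. Since 1561 ≡ 1 (mod 8), (2 / 1561) = +1, and (2 / 1561)^4 = +1. Now have -(27 / 1561).
1561 ≡ 1 (mod 4), so quadratic reciprocity gives (27 / 1561) = (1561 / 27). Reduce: 1561 ≡ 22 (mod 27). Now have -(22 / 27).
Factor out 2: 22 = 2·11. Since 27 ≡ 3 (mod 8), (2 / 27) = -1. Now have (11 / 27).
Both 11 ≡ 3 and 27 ≡ 3 (mod 4), so reciprocity gives (11 / 27) = -(27 / 11). Reduce: 27 ≡ 5 (mod 11). Now have -(5 / 11).
5 ≡ 1 (mod 4), so quadratic reciprocity gives (5 / 11) = (11 / 5). Reduce: 11 ≡ 1 (mod 5). Now have -(1 / 5).
(1 / 5) = 1. Collecting the sign factors: -1.

-1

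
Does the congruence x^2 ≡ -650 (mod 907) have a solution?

yes

(-650/907)
  = (257/907)    [-650 ≡ 257 mod 907]
  = (907/257)    [QR: 257 ≡ 1 mod 4, sign kept]
  = (136/257)    [907 ≡ 136 mod 257]
  = (17/257)    [257 ≡ 1 mod 8 ⇒ (2/257)^3 = +1]
  = (257/17)    [QR: 17 ≡ 1 mod 4, sign kept]
  = (2/17)    [257 ≡ 2 mod 17]
  = (1/17)    [17 ≡ 1 mod 8 ⇒ (2/17) = +1]
  = 1    [(1/17) = 1]
(-650/907) = 1, and 907 is prime, so -650 is a quadratic residue mod 907.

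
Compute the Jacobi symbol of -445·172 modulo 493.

By multiplicativity, (-445·172/493) = (-445/493)·(172/493).
First factor (-445/493):
(-445/493)
  = (445/493)    [493 ≡ 1 mod 4 ⇒ (-1/493) = +1]
  = (493/445)    [QR: 445 ≡ 1 mod 4, sign kept]
  = (48/445)    [493 ≡ 48 mod 445]
  = (3/445)    [445 ≡ 5 mod 8 ⇒ (2/445)^4 = +1]
  = (445/3)    [QR: 445 ≡ 1 mod 4, sign kept]
  = (1/3)    [445 ≡ 1 mod 3]
  = 1    [(1/3) = 1]
Second factor (172/493):
(172/493)
  = (43/493)    [493 ≡ 5 mod 8 ⇒ (2/493)^2 = +1]
  = (493/43)    [QR: 493 ≡ 1 mod 4, sign kept]
  = (20/43)    [493 ≡ 20 mod 43]
  = (5/43)    [43 ≡ 3 mod 8 ⇒ (2/43)^2 = +1]
  = (43/5)    [QR: 5 ≡ 1 mod 4, sign kept]
  = (3/5)    [43 ≡ 3 mod 5]
  = (5/3)    [QR: 5 ≡ 1 mod 4, sign kept]
  = (2/3)    [5 ≡ 2 mod 3]
  = -(1/3)    [3 ≡ 3 mod 8 ⇒ (2/3) = -1]
  = -1    [(1/3) = 1]
Product: (1)·(-1) = -1.

-1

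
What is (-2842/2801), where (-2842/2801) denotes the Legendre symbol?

Reduce the numerator: -2842 ≡ 2760 (mod 2801), so (-2842/2801) = (2760/2801).
Factor out 2: 2760 = 2^3·345. Since 2801 ≡ 1 (mod 8), (2/2801) = +1, and (2/2801)^3 = +1. Now have (345/2801).
345 ≡ 1 (mod 4), so quadratic reciprocity gives (345/2801) = (2801/345). Reduce: 2801 ≡ 41 (mod 345). Now have (41/345).
41 ≡ 1 (mod 4), so quadratic reciprocity gives (41/345) = (345/41). Reduce: 345 ≡ 17 (mod 41). Now have (17/41).
17 ≡ 1 (mod 4), so quadratic reciprocity gives (17/41) = (41/17). Reduce: 41 ≡ 7 (mod 17). Now have (7/17).
17 ≡ 1 (mod 4), so quadratic reciprocity gives (7/17) = (17/7). Reduce: 17 ≡ 3 (mod 7). Now have (3/7).
Both 3 ≡ 3 and 7 ≡ 3 (mod 4), so reciprocity gives (3/7) = -(7/3). Reduce: 7 ≡ 1 (mod 3). Now have -(1/3).
(1/3) = 1. Collecting the sign factors: -1.

-1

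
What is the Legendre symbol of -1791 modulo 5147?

1

(-1791|5147)
  = -(1791|5147)    [5147 ≡ 3 mod 4 ⇒ (-1|5147) = -1]
  = (5147|1791)    [QR: both ≡ 3 mod 4, sign flips]
  = (1565|1791)    [5147 ≡ 1565 mod 1791]
  = (1791|1565)    [QR: 1565 ≡ 1 mod 4, sign kept]
  = (226|1565)    [1791 ≡ 226 mod 1565]
  = -(113|1565)    [1565 ≡ 5 mod 8 ⇒ (2|1565) = -1]
  = -(1565|113)    [QR: 113 ≡ 1 mod 4, sign kept]
  = -(96|113)    [1565 ≡ 96 mod 113]
  = -(3|113)    [113 ≡ 1 mod 8 ⇒ (2|113)^5 = +1]
  = -(113|3)    [QR: 113 ≡ 1 mod 4, sign kept]
  = -(2|3)    [113 ≡ 2 mod 3]
  = (1|3)    [3 ≡ 3 mod 8 ⇒ (2|3) = -1]
  = 1    [(1|3) = 1]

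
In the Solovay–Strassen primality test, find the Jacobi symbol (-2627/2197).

Reduce the numerator: -2627 ≡ 1767 (mod 2197), so (-2627/2197) = (1767/2197).
2197 ≡ 1 (mod 4), so quadratic reciprocity gives (1767/2197) = (2197/1767). Reduce: 2197 ≡ 430 (mod 1767). Now have (430/1767).
Factor out 2: 430 = 2·215. Since 1767 ≡ 7 (mod 8), (2/1767) = +1. Now have (215/1767).
Both 215 ≡ 3 and 1767 ≡ 3 (mod 4), so reciprocity gives (215/1767) = -(1767/215). Reduce: 1767 ≡ 47 (mod 215). Now have -(47/215).
Both 47 ≡ 3 and 215 ≡ 3 (mod 4), so reciprocity gives (47/215) = -(215/47). Reduce: 215 ≡ 27 (mod 47). Now have (27/47).
Both 27 ≡ 3 and 47 ≡ 3 (mod 4), so reciprocity gives (27/47) = -(47/27). Reduce: 47 ≡ 20 (mod 27). Now have -(20/27).
Factor out 2: 20 = 2^2·5. Since 27 ≡ 3 (mod 8), (2/27) = -1, and (2/27)^2 = +1. Now have -(5/27).
5 ≡ 1 (mod 4), so quadratic reciprocity gives (5/27) = (27/5). Reduce: 27 ≡ 2 (mod 5). Now have -(2/5).
Factor out 2: 2 = 2. Since 5 ≡ 5 (mod 8), (2/5) = -1. Now have (1/5).
(1/5) = 1. Collecting the sign factors: 1.

1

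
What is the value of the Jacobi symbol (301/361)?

301 ≡ 1 (mod 4), so quadratic reciprocity gives (301/361) = (361/301). Reduce: 361 ≡ 60 (mod 301). Now have (60/301).
Factor out 2: 60 = 2^2·15. Since 301 ≡ 5 (mod 8), (2/301) = -1, and (2/301)^2 = +1. Now have (15/301).
301 ≡ 1 (mod 4), so quadratic reciprocity gives (15/301) = (301/15). Reduce: 301 ≡ 1 (mod 15). Now have (1/15).
(1/15) = 1. Collecting the sign factors: 1.

1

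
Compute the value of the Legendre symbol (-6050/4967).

(-6050/4967)
  = (3884/4967)    [-6050 ≡ 3884 mod 4967]
  = (971/4967)    [4967 ≡ 7 mod 8 ⇒ (2/4967)^2 = +1]
  = -(4967/971)    [QR: both ≡ 3 mod 4, sign flips]
  = -(112/971)    [4967 ≡ 112 mod 971]
  = -(7/971)    [971 ≡ 3 mod 8 ⇒ (2/971)^4 = +1]
  = (971/7)    [QR: both ≡ 3 mod 4, sign flips]
  = (5/7)    [971 ≡ 5 mod 7]
  = (7/5)    [QR: 5 ≡ 1 mod 4, sign kept]
  = (2/5)    [7 ≡ 2 mod 5]
  = -(1/5)    [5 ≡ 5 mod 8 ⇒ (2/5) = -1]
  = -1    [(1/5) = 1]

-1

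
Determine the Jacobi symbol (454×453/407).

-1

By multiplicativity, (454·453/407) = (454/407)·(453/407).
First factor (454/407):
(454/407)
  = (47/407)    [454 ≡ 47 mod 407]
  = -(407/47)    [QR: both ≡ 3 mod 4, sign flips]
  = -(31/47)    [407 ≡ 31 mod 47]
  = (47/31)    [QR: both ≡ 3 mod 4, sign flips]
  = (16/31)    [47 ≡ 16 mod 31]
  = (1/31)    [31 ≡ 7 mod 8 ⇒ (2/31)^4 = +1]
  = 1    [(1/31) = 1]
Second factor (453/407):
(453/407)
  = (46/407)    [453 ≡ 46 mod 407]
  = (23/407)    [407 ≡ 7 mod 8 ⇒ (2/407) = +1]
  = -(407/23)    [QR: both ≡ 3 mod 4, sign flips]
  = -(16/23)    [407 ≡ 16 mod 23]
  = -(1/23)    [23 ≡ 7 mod 8 ⇒ (2/23)^4 = +1]
  = -1    [(1/23) = 1]
Product: (1)·(-1) = -1.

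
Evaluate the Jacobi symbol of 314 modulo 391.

-1

(314|391)
  = (157|391)    [391 ≡ 7 mod 8 ⇒ (2|391) = +1]
  = (391|157)    [QR: 157 ≡ 1 mod 4, sign kept]
  = (77|157)    [391 ≡ 77 mod 157]
  = (157|77)    [QR: 77 ≡ 1 mod 4, sign kept]
  = (3|77)    [157 ≡ 3 mod 77]
  = (77|3)    [QR: 77 ≡ 1 mod 4, sign kept]
  = (2|3)    [77 ≡ 2 mod 3]
  = -(1|3)    [3 ≡ 3 mod 8 ⇒ (2|3) = -1]
  = -1    [(1|3) = 1]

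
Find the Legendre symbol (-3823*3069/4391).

1

By multiplicativity, (-3823·3069/4391) = (-3823/4391)·(3069/4391).
First factor (-3823/4391):
(-3823/4391)
  = -(3823/4391)    [4391 ≡ 3 mod 4 ⇒ (-1/4391) = -1]
  = (4391/3823)    [QR: both ≡ 3 mod 4, sign flips]
  = (568/3823)    [4391 ≡ 568 mod 3823]
  = (71/3823)    [3823 ≡ 7 mod 8 ⇒ (2/3823)^3 = +1]
  = -(3823/71)    [QR: both ≡ 3 mod 4, sign flips]
  = -(60/71)    [3823 ≡ 60 mod 71]
  = -(15/71)    [71 ≡ 7 mod 8 ⇒ (2/71)^2 = +1]
  = (71/15)    [QR: both ≡ 3 mod 4, sign flips]
  = (11/15)    [71 ≡ 11 mod 15]
  = -(15/11)    [QR: both ≡ 3 mod 4, sign flips]
  = -(4/11)    [15 ≡ 4 mod 11]
  = -(1/11)    [11 ≡ 3 mod 8 ⇒ (2/11)^2 = +1]
  = -1    [(1/11) = 1]
Second factor (3069/4391):
(3069/4391)
  = (4391/3069)    [QR: 3069 ≡ 1 mod 4, sign kept]
  = (1322/3069)    [4391 ≡ 1322 mod 3069]
  = -(661/3069)    [3069 ≡ 5 mod 8 ⇒ (2/3069) = -1]
  = -(3069/661)    [QR: 661 ≡ 1 mod 4, sign kept]
  = -(425/661)    [3069 ≡ 425 mod 661]
  = -(661/425)    [QR: 425 ≡ 1 mod 4, sign kept]
  = -(236/425)    [661 ≡ 236 mod 425]
  = -(59/425)    [425 ≡ 1 mod 8 ⇒ (2/425)^2 = +1]
  = -(425/59)    [QR: 425 ≡ 1 mod 4, sign kept]
  = -(12/59)    [425 ≡ 12 mod 59]
  = -(3/59)    [59 ≡ 3 mod 8 ⇒ (2/59)^2 = +1]
  = (59/3)    [QR: both ≡ 3 mod 4, sign flips]
  = (2/3)    [59 ≡ 2 mod 3]
  = -(1/3)    [3 ≡ 3 mod 8 ⇒ (2/3) = -1]
  = -1    [(1/3) = 1]
Product: (-1)·(-1) = 1.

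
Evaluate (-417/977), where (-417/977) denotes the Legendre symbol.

-1

(-417/977)
  = (560/977)    [-417 ≡ 560 mod 977]
  = (35/977)    [977 ≡ 1 mod 8 ⇒ (2/977)^4 = +1]
  = (977/35)    [QR: 977 ≡ 1 mod 4, sign kept]
  = (32/35)    [977 ≡ 32 mod 35]
  = -(1/35)    [35 ≡ 3 mod 8 ⇒ (2/35)^5 = -1]
  = -1    [(1/35) = 1]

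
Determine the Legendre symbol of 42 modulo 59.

-1

(42/59)
  = -(21/59)    [59 ≡ 3 mod 8 ⇒ (2/59) = -1]
  = -(59/21)    [QR: 21 ≡ 1 mod 4, sign kept]
  = -(17/21)    [59 ≡ 17 mod 21]
  = -(21/17)    [QR: 17 ≡ 1 mod 4, sign kept]
  = -(4/17)    [21 ≡ 4 mod 17]
  = -(1/17)    [17 ≡ 1 mod 8 ⇒ (2/17)^2 = +1]
  = -1    [(1/17) = 1]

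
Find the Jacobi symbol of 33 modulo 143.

0

(33/143)
  = (143/33)    [QR: 33 ≡ 1 mod 4, sign kept]
  = (11/33)    [143 ≡ 11 mod 33]
  = (33/11)    [QR: 33 ≡ 1 mod 4, sign kept]
  = (0/11)    [33 ≡ 0 mod 11]
  = 0    [numerator 0, gcd > 1]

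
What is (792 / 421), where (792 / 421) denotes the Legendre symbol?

-1

(792 / 421)
  = (371 / 421)    [792 ≡ 371 mod 421]
  = (421 / 371)    [QR: 421 ≡ 1 mod 4, sign kept]
  = (50 / 371)    [421 ≡ 50 mod 371]
  = -(25 / 371)    [371 ≡ 3 mod 8 ⇒ (2 / 371) = -1]
  = -(371 / 25)    [QR: 25 ≡ 1 mod 4, sign kept]
  = -(21 / 25)    [371 ≡ 21 mod 25]
  = -(25 / 21)    [QR: 21 ≡ 1 mod 4, sign kept]
  = -(4 / 21)    [25 ≡ 4 mod 21]
  = -(1 / 21)    [21 ≡ 5 mod 8 ⇒ (2 / 21)^2 = +1]
  = -1    [(1 / 21) = 1]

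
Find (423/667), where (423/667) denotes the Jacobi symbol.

-1

Both 423 ≡ 3 and 667 ≡ 3 (mod 4), so reciprocity gives (423/667) = -(667/423). Reduce: 667 ≡ 244 (mod 423). Now have -(244/423).
Factor out 2: 244 = 2^2·61. Since 423 ≡ 7 (mod 8), (2/423) = +1, and (2/423)^2 = +1. Now have -(61/423).
61 ≡ 1 (mod 4), so quadratic reciprocity gives (61/423) = (423/61). Reduce: 423 ≡ 57 (mod 61). Now have -(57/61).
57 ≡ 1 (mod 4), so quadratic reciprocity gives (57/61) = (61/57). Reduce: 61 ≡ 4 (mod 57). Now have -(4/57).
Factor out 2: 4 = 2^2. Since 57 ≡ 1 (mod 8), (2/57) = +1, and (2/57)^2 = +1. Now have -(1/57).
(1/57) = 1. Collecting the sign factors: -1.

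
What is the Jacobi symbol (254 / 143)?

(254 / 143)
  = (111 / 143)    [254 ≡ 111 mod 143]
  = -(143 / 111)    [QR: both ≡ 3 mod 4, sign flips]
  = -(32 / 111)    [143 ≡ 32 mod 111]
  = -(1 / 111)    [111 ≡ 7 mod 8 ⇒ (2 / 111)^5 = +1]
  = -1    [(1 / 111) = 1]

-1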